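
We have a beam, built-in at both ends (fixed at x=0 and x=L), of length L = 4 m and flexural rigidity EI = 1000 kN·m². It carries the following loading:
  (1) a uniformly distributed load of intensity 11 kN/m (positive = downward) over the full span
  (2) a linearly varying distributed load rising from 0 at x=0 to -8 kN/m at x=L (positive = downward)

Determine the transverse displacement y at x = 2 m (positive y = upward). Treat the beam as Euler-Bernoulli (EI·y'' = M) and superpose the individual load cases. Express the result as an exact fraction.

y(2) = -7/1500 m

Load 1 — uniform load w=11 kN/m over full span:
  y_1 = -wx²(L-x)²/(24EI) = -11·2²·(4-2)²/(24·1000) = -11/1500 m
Load 2 — triangular load w₀=-8 kN/m (0→w₀ over full span):
  y_2 = -w₀x²(L-x)²(x+2L)/(120LEI) = -(-8)·2²·(4-2)²·(2+2·4)/(120·4·1000) = 1/375 m
Superposition: y = Σ y_i = -7/1500 m ≈ -0.004667 m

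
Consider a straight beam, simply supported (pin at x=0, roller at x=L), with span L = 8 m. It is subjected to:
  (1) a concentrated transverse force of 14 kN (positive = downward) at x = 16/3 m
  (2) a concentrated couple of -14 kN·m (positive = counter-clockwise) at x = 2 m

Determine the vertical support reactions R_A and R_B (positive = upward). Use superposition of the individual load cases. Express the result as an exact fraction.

Load 1 — point force P=14 kN at a=16/3 m (b=L-a=8/3):
  R_A = Pb/L = 14·(8/3)/8 = 14/3 kN
  R_B = Pa/L = 14·(16/3)/8 = 28/3 kN
Load 2 — applied couple M₀=-14 kN·m at a=2 m (b=L-a=6):
  R_A = M₀/L = (-14)/8 = -7/4 kN
  R_B = -M₀/L = -(-14)/8 = 7/4 kN
Superposition: R_A = 35/12 kN, R_B = 133/12 kN

R_A = 35/12 kN, R_B = 133/12 kN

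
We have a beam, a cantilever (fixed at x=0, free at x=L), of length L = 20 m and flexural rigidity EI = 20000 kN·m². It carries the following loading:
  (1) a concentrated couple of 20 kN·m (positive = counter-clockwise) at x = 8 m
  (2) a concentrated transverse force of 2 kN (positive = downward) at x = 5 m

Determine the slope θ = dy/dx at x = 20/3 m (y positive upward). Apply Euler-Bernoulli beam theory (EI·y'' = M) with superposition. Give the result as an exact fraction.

θ(20/3) = 13/2400 rad

Load 1 — applied couple M₀=20 kN·m at a=8 m (b=L-a=12):
  θ_1 = M₀x/EI  [x≤a] = 20·(20/3)/20000 = 1/150 rad
Load 2 — point force P=2 kN at a=5 m (b=L-a=15):
  θ_2 = -Pa²/(2EI)  [x>a] = -2·5²/(2·20000) = -1/800 rad
Superposition: θ = Σ θ_i = 13/2400 rad ≈ 0.005417 rad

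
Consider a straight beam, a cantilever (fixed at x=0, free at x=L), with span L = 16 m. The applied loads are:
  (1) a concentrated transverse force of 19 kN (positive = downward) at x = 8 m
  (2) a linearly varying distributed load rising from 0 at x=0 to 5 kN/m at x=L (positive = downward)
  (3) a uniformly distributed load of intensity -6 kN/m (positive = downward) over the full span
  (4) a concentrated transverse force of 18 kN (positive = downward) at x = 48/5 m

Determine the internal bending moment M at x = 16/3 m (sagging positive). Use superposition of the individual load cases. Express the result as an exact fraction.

Load 1 — point force P=19 kN at a=8 m (b=L-a=8):
  M_1 = -P(a-x)  [x≤a] = -19·(8-(16/3)) = -152/3 kN·m
Load 2 — triangular load w₀=5 kN/m (0→w₀ over full span):
  M_2 = w₀Lx/2 - w₀L²/3 - w₀x³/(6L) = 5·16·(16/3)/2 - 5·16²/3 - 5·(16/3)³/(6·16) = -17920/81 kN·m
Load 3 — uniform load w=-6 kN/m over full span:
  M_3 = -w(L-x)²/2 = -(-6)·(16-(16/3))²/2 = 1024/3 kN·m
Load 4 — point force P=18 kN at a=48/5 m (b=L-a=32/5):
  M_4 = -P(a-x)  [x≤a] = -18·((48/5)-(16/3)) = -384/5 kN·m
Superposition: M = Σ M_i = -2984/405 kN·m ≈ -7.367901 kN·m

M(16/3) = -2984/405 kN·m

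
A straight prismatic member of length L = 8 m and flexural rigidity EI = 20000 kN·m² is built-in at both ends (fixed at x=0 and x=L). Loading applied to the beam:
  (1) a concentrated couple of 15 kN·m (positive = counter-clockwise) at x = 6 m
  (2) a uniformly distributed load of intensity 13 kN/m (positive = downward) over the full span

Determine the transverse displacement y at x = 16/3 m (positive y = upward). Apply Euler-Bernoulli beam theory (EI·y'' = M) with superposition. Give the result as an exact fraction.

y(16/3) = -3733/607500 m

Load 1 — applied couple M₀=15 kN·m at a=6 m (b=L-a=2):
  y_1 = (R_Ax³/6 - M_Ax²/2)/EI  [x≤a] with R_A=135/64, M_A=75/16 = ((135/64)·(16/3)³/6 - (75/16)·(16/3)²/2)/20000 = -1/1500 m
Load 2 — uniform load w=13 kN/m over full span:
  y_2 = -wx²(L-x)²/(24EI) = -13·(16/3)²·(8-(16/3))²/(24·20000) = -832/151875 m
Superposition: y = Σ y_i = -3733/607500 m ≈ -0.006145 m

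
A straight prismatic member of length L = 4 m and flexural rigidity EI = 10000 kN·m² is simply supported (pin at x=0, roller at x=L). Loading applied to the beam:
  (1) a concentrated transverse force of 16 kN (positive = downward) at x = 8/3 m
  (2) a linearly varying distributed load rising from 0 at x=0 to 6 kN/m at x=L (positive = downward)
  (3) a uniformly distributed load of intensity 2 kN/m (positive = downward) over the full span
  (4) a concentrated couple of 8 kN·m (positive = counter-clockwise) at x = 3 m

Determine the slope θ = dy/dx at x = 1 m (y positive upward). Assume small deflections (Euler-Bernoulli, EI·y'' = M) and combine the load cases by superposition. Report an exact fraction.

Load 1 — point force P=16 kN at a=8/3 m (b=L-a=4/3):
  θ_1 = -Pb(L²-b²-3x²)/(6LEI)  [x≤a] = -16·(4/3)·(4²-(4/3)²-3·1²)/(6·4·10000) = -101/101250 rad
Load 2 — triangular load w₀=6 kN/m (0→w₀ over full span):
  θ_2 = -w₀(7L⁴-30L²x²+15x⁴)/(360LEI) = -6·(7·4⁴-30·4²·1²+15·1⁴)/(360·4·10000) = -1327/2400000 rad
Load 3 — uniform load w=2 kN/m over full span:
  θ_3 = -w(L³-6Lx²+4x³)/(24EI) = -2·(4³-6·4·1²+4·1³)/(24·10000) = -11/30000 rad
Load 4 — applied couple M₀=8 kN·m at a=3 m (b=L-a=1):
  θ_4 = (M₀x²/(2L)+C₁)/EI  [x≤a] with C₁=M₀(3b²-L²)/(6L)=-13/3 = (8·1²/(2·4)+(-13/3))/10000 = -1/3000 rad
Superposition: θ = Σ θ_i = -145829/64800000 rad ≈ -0.002250 rad

θ(1) = -145829/64800000 rad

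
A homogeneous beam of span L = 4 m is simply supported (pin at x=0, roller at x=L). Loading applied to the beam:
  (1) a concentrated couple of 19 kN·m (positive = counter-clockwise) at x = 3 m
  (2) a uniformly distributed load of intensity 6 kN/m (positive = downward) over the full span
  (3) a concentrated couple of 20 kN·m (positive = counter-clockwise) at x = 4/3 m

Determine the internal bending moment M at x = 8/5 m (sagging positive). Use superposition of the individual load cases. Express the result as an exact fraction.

M(8/5) = 178/25 kN·m

Load 1 — applied couple M₀=19 kN·m at a=3 m (b=L-a=1):
  M_1 = M₀x/L  [x≤a] = 19·(8/5)/4 = 38/5 kN·m
Load 2 — uniform load w=6 kN/m over full span:
  M_2 = wx(L-x)/2 = 6·(8/5)·(4-(8/5))/2 = 288/25 kN·m
Load 3 — applied couple M₀=20 kN·m at a=4/3 m (b=L-a=8/3):
  M_3 = M₀x/L - M₀  [x>a] = 20·(8/5)/4 - 20 = -12 kN·m
Superposition: M = Σ M_i = 178/25 kN·m ≈ 7.120000 kN·m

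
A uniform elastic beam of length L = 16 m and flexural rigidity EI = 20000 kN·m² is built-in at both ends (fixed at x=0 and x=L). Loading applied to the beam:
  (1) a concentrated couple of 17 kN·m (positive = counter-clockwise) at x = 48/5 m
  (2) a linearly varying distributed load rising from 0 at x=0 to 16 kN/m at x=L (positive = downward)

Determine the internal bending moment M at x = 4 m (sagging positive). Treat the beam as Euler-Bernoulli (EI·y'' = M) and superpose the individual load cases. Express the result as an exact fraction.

M(4) = 177/25 kN·m

Load 1 — applied couple M₀=17 kN·m at a=48/5 m (b=L-a=32/5):
  M_1 = R_Ax - M_A  [x≤a] with R_A=153/100, M_A=136/25 = (153/100)·4 - (136/25) = 17/25 kN·m
Load 2 — triangular load w₀=16 kN/m (0→w₀ over full span):
  M_2 = 3w₀Lx/20 - w₀L²/30 - w₀x³/(6L) = 3·16·16·4/20 - 16·16²/30 - 16·4³/(6·16) = 32/5 kN·m
Superposition: M = Σ M_i = 177/25 kN·m ≈ 7.080000 kN·m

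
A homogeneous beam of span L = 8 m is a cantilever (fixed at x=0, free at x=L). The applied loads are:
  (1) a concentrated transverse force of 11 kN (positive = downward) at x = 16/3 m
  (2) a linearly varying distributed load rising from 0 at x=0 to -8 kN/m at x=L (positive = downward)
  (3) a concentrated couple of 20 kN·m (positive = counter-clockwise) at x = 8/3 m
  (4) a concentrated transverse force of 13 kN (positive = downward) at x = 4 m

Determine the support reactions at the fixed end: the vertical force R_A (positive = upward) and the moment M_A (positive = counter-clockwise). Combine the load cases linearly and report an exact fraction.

R_A = -8 kN, M_A = -80 kN·m

Load 1 — point force P=11 kN at a=16/3 m (b=L-a=8/3):
  R_A = P = 11 kN
  M_A = Pa = 11·(16/3) = 176/3 kN·m
Load 2 — triangular load w₀=-8 kN/m (0→w₀ over full span):
  R_A = w₀L/2 = (-8)·8/2 = -32 kN
  M_A = w₀L²/3 = (-8)·8²/3 = -512/3 kN·m
Load 3 — applied couple M₀=20 kN·m at a=8/3 m (b=L-a=16/3):
  R_A = 0 kN
  M_A = -M₀ = -20 kN·m
Load 4 — point force P=13 kN at a=4 m (b=L-a=4):
  R_A = P = 13 kN
  M_A = Pa = 13·4 = 52 kN·m
Superposition: R_A = -8 kN, M_A = -80 kN·m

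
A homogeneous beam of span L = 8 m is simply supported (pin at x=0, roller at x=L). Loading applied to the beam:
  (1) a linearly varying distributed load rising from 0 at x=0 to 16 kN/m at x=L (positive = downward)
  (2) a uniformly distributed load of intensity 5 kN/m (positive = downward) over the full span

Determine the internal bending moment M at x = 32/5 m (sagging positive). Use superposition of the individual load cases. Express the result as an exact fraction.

Load 1 — triangular load w₀=16 kN/m (0→w₀ over full span):
  M_1 = w₀Lx/6 - w₀x³/(6L) = 16·8·(32/5)/6 - 16·(32/5)³/(6·8) = 6144/125 kN·m
Load 2 — uniform load w=5 kN/m over full span:
  M_2 = wx(L-x)/2 = 5·(32/5)·(8-(32/5))/2 = 128/5 kN·m
Superposition: M = Σ M_i = 9344/125 kN·m ≈ 74.752000 kN·m

M(32/5) = 9344/125 kN·m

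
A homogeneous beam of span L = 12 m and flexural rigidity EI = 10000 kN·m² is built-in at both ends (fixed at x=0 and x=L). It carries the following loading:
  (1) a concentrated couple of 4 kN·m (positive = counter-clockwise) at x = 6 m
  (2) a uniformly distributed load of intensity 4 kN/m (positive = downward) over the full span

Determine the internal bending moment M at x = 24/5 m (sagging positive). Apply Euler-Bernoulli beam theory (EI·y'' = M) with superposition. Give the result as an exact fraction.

M(24/5) = 563/25 kN·m

Load 1 — applied couple M₀=4 kN·m at a=6 m (b=L-a=6):
  M_1 = R_Ax - M_A  [x≤a] with R_A=1/2, M_A=1 = (1/2)·(24/5) - 1 = 7/5 kN·m
Load 2 — uniform load w=4 kN/m over full span:
  M_2 = wLx/2 - wL²/12 - wx²/2 = 4·12·(24/5)/2 - 4·12²/12 - 4·(24/5)²/2 = 528/25 kN·m
Superposition: M = Σ M_i = 563/25 kN·m ≈ 22.520000 kN·m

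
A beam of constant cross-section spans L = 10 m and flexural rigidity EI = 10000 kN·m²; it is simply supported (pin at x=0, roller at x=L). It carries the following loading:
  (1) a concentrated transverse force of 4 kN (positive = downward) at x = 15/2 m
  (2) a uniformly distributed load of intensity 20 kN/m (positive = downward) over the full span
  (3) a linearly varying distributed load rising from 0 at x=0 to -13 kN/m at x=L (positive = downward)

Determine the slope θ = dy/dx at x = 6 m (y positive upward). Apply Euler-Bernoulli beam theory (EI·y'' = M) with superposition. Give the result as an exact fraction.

θ(6) = 65527/3600000 rad

Load 1 — point force P=4 kN at a=15/2 m (b=L-a=5/2):
  θ_1 = -Pb(L²-b²-3x²)/(6LEI)  [x≤a] = -4·(5/2)·(10²-(5/2)²-3·6²)/(6·10·10000) = 19/80000 rad
Load 2 — uniform load w=20 kN/m over full span:
  θ_2 = -w(L³-6Lx²+4x³)/(24EI) = -20·(10³-6·10·6²+4·6³)/(24·10000) = 37/1500 rad
Load 3 — triangular load w₀=-13 kN/m (0→w₀ over full span):
  θ_3 = -w₀(7L⁴-30L²x²+15x⁴)/(360LEI) = -(-13)·(7·10⁴-30·10²·6²+15·6⁴)/(360·10·10000) = -377/56250 rad
Superposition: θ = Σ θ_i = 65527/3600000 rad ≈ 0.018202 rad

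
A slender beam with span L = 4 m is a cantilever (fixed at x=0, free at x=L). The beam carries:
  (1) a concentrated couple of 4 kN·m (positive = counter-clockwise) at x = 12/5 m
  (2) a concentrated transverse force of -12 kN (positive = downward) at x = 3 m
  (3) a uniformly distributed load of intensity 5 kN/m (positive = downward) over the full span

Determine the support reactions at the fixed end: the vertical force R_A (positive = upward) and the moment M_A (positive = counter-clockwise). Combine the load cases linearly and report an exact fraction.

Load 1 — applied couple M₀=4 kN·m at a=12/5 m (b=L-a=8/5):
  R_A = 0 kN
  M_A = -M₀ = -4 kN·m
Load 2 — point force P=-12 kN at a=3 m (b=L-a=1):
  R_A = P = (-12) = -12 kN
  M_A = Pa = (-12)·3 = -36 kN·m
Load 3 — uniform load w=5 kN/m over full span:
  R_A = wL = 5·4 = 20 kN
  M_A = wL²/2 = 5·4²/2 = 40 kN·m
Superposition: R_A = 8 kN, M_A = 0 kN·m

R_A = 8 kN, M_A = 0 kN·m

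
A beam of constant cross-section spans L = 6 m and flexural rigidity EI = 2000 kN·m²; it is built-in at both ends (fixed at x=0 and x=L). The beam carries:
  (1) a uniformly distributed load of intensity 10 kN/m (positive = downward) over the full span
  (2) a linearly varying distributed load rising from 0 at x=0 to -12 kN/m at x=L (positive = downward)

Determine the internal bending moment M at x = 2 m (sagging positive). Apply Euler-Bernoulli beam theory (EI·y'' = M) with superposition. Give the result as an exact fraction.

Load 1 — uniform load w=10 kN/m over full span:
  M_1 = wLx/2 - wL²/12 - wx²/2 = 10·6·2/2 - 10·6²/12 - 10·2²/2 = 10 kN·m
Load 2 — triangular load w₀=-12 kN/m (0→w₀ over full span):
  M_2 = 3w₀Lx/20 - w₀L²/30 - w₀x³/(6L) = 3·(-12)·6·2/20 - (-12)·6²/30 - (-12)·2³/(6·6) = -68/15 kN·m
Superposition: M = Σ M_i = 82/15 kN·m ≈ 5.466667 kN·m

M(2) = 82/15 kN·m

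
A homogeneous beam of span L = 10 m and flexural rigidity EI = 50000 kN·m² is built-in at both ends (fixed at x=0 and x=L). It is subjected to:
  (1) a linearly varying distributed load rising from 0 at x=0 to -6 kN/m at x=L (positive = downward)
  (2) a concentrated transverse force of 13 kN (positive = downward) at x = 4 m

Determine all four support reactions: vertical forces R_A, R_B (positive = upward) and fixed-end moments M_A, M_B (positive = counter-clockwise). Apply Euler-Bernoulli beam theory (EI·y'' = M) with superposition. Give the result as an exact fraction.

Load 1 — triangular load w₀=-6 kN/m (0→w₀ over full span):
  R_A = 3w₀L/20 = 3·(-6)·10/20 = -9 kN
  M_A = w₀L²/30 = (-6)·10²/30 = -20 kN·m
  R_B = 7w₀L/20 = 7·(-6)·10/20 = -21 kN
  M_B = -w₀L²/20 = -(-6)·10²/20 = 30 kN·m
Load 2 — point force P=13 kN at a=4 m (b=L-a=6):
  R_A = Pb²(3a+b)/L³ = 13·6²·(3·4+6)/10³ = 1053/125 kN
  M_A = Pab²/L² = 13·4·6²/10² = 468/25 kN·m
  R_B = Pa²(a+3b)/L³ = 13·4²·(4+3·6)/10³ = 572/125 kN
  M_B = -Pa²b/L² = -13·4²·6/10² = -312/25 kN·m
Superposition: R_A = -72/125 kN, M_A = -32/25 kN·m, R_B = -2053/125 kN, M_B = 438/25 kN·m

R_A = -72/125 kN, M_A = -32/25 kN·m, R_B = -2053/125 kN, M_B = 438/25 kN·m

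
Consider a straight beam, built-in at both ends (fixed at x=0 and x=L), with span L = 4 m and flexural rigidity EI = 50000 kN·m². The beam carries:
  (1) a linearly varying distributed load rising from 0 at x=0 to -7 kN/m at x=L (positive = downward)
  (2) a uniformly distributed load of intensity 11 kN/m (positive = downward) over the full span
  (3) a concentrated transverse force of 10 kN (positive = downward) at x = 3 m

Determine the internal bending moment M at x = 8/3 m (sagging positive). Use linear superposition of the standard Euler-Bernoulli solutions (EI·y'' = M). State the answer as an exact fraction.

Load 1 — triangular load w₀=-7 kN/m (0→w₀ over full span):
  M_1 = 3w₀Lx/20 - w₀L²/30 - w₀x³/(6L) = 3·(-7)·4·(8/3)/20 - (-7)·4²/30 - (-7)·(8/3)³/(6·4) = -784/405 kN·m
Load 2 — uniform load w=11 kN/m over full span:
  M_2 = wLx/2 - wL²/12 - wx²/2 = 11·4·(8/3)/2 - 11·4²/12 - 11·(8/3)²/2 = 44/9 kN·m
Load 3 — point force P=10 kN at a=3 m (b=L-a=1):
  M_3 = Pb²(3a+b)x/L³ - Pab²/L²  [x≤a] = 10·1²·(3·3+1)·(8/3)/4³ - 10·3·1²/4² = 55/24 kN·m
Superposition: M = Σ M_i = 16993/3240 kN·m ≈ 5.244753 kN·m

M(8/3) = 16993/3240 kN·m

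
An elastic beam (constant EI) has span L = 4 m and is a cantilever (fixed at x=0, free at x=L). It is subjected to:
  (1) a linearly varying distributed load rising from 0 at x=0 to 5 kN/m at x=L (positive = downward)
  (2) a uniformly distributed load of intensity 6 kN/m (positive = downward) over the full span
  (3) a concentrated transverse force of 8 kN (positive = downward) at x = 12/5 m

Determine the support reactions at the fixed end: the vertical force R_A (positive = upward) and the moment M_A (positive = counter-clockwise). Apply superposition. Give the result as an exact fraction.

R_A = 42 kN, M_A = 1408/15 kN·m

Load 1 — triangular load w₀=5 kN/m (0→w₀ over full span):
  R_A = w₀L/2 = 5·4/2 = 10 kN
  M_A = w₀L²/3 = 5·4²/3 = 80/3 kN·m
Load 2 — uniform load w=6 kN/m over full span:
  R_A = wL = 6·4 = 24 kN
  M_A = wL²/2 = 6·4²/2 = 48 kN·m
Load 3 — point force P=8 kN at a=12/5 m (b=L-a=8/5):
  R_A = P = 8 kN
  M_A = Pa = 8·(12/5) = 96/5 kN·m
Superposition: R_A = 42 kN, M_A = 1408/15 kN·m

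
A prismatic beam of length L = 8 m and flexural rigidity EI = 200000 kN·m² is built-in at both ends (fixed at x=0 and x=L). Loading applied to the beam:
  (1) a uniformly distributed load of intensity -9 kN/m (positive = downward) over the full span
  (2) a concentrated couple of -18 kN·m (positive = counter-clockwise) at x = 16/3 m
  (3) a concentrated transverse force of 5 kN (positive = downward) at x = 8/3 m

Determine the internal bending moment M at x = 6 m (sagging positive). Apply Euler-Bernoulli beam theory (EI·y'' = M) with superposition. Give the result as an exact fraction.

Load 1 — uniform load w=-9 kN/m over full span:
  M_1 = wLx/2 - wL²/12 - wx²/2 = (-9)·8·6/2 - (-9)·8²/12 - (-9)·6²/2 = -6 kN·m
Load 2 — applied couple M₀=-18 kN·m at a=16/3 m (b=L-a=8/3):
  M_2 = R_Ax - M_A - M₀  [x>a] with R_A=-3, M_A=-6 = (-3)·6 - (-6) - (-18) = 6 kN·m
Load 3 — point force P=5 kN at a=8/3 m (b=L-a=16/3):
  M_3 = Pa²(a+3b)(L-x)/L³ - Pa²b/L²  [x>a] = 5·(8/3)²·((8/3)+3·(16/3))·(8-6)/8³ - 5·(8/3)²·(16/3)/8² = -10/27 kN·m
Superposition: M = Σ M_i = -10/27 kN·m ≈ -0.370370 kN·m

M(6) = -10/27 kN·m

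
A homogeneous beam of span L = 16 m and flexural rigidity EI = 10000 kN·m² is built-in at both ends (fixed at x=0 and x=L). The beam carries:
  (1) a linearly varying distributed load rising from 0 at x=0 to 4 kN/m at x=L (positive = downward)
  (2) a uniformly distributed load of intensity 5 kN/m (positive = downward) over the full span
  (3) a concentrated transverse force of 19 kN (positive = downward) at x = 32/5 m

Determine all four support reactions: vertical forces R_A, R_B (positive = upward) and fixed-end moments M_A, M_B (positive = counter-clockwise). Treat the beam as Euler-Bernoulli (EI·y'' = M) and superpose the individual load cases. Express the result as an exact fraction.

Load 1 — triangular load w₀=4 kN/m (0→w₀ over full span):
  R_A = 3w₀L/20 = 3·4·16/20 = 48/5 kN
  M_A = w₀L²/30 = 4·16²/30 = 512/15 kN·m
  R_B = 7w₀L/20 = 7·4·16/20 = 112/5 kN
  M_B = -w₀L²/20 = -4·16²/20 = -256/5 kN·m
Load 2 — uniform load w=5 kN/m over full span:
  R_A = wL/2 = 5·16/2 = 40 kN
  M_A = wL²/12 = 5·16²/12 = 320/3 kN·m
  R_B = wL/2 = 5·16/2 = 40 kN
  M_B = -wL²/12 = -5·16²/12 = -320/3 kN·m
Load 3 — point force P=19 kN at a=32/5 m (b=L-a=48/5):
  R_A = Pb²(3a+b)/L³ = 19·(48/5)²·(3·(32/5)+(48/5))/16³ = 1539/125 kN
  M_A = Pab²/L² = 19·(32/5)·(48/5)²/16² = 5472/125 kN·m
  R_B = Pa²(a+3b)/L³ = 19·(32/5)²·((32/5)+3·(48/5))/16³ = 836/125 kN
  M_B = -Pa²b/L² = -19·(32/5)²·(48/5)/16² = -3648/125 kN·m
Superposition: R_A = 7739/125 kN, M_A = 23072/125 kN·m, R_B = 8636/125 kN, M_B = -70144/375 kN·m

R_A = 7739/125 kN, M_A = 23072/125 kN·m, R_B = 8636/125 kN, M_B = -70144/375 kN·m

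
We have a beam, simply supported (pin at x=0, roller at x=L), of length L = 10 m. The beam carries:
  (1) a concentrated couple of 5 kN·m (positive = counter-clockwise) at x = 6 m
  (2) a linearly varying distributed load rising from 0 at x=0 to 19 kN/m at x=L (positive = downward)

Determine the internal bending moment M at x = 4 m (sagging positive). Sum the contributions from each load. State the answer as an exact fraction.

Load 1 — applied couple M₀=5 kN·m at a=6 m (b=L-a=4):
  M_1 = M₀x/L  [x≤a] = 5·4/10 = 2 kN·m
Load 2 — triangular load w₀=19 kN/m (0→w₀ over full span):
  M_2 = w₀Lx/6 - w₀x³/(6L) = 19·10·4/6 - 19·4³/(6·10) = 532/5 kN·m
Superposition: M = Σ M_i = 542/5 kN·m ≈ 108.400000 kN·m

M(4) = 542/5 kN·m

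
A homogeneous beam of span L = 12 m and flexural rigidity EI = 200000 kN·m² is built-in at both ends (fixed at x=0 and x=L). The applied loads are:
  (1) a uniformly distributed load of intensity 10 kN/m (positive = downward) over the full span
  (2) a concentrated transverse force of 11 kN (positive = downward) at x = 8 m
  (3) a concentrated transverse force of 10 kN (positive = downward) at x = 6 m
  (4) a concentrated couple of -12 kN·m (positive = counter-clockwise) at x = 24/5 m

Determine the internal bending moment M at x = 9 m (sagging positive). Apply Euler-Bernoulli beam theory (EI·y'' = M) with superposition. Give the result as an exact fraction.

Load 1 — uniform load w=10 kN/m over full span:
  M_1 = wLx/2 - wL²/12 - wx²/2 = 10·12·9/2 - 10·12²/12 - 10·9²/2 = 15 kN·m
Load 2 — point force P=11 kN at a=8 m (b=L-a=4):
  M_2 = Pa²(a+3b)(L-x)/L³ - Pa²b/L²  [x>a] = 11·8²·(8+3·4)·(12-9)/12³ - 11·8²·4/12² = 44/9 kN·m
Load 3 — point force P=10 kN at a=6 m (b=L-a=6):
  M_3 = Pa²(a+3b)(L-x)/L³ - Pa²b/L²  [x>a] = 10·6²·(6+3·6)·(12-9)/12³ - 10·6²·6/12² = 0 kN·m
Load 4 — applied couple M₀=-12 kN·m at a=24/5 m (b=L-a=36/5):
  M_4 = R_Ax - M_A - M₀  [x>a] with R_A=-36/25, M_A=-36/25 = (-36/25)·9 - (-36/25) - (-12) = 12/25 kN·m
Superposition: M = Σ M_i = 4583/225 kN·m ≈ 20.368889 kN·m

M(9) = 4583/225 kN·m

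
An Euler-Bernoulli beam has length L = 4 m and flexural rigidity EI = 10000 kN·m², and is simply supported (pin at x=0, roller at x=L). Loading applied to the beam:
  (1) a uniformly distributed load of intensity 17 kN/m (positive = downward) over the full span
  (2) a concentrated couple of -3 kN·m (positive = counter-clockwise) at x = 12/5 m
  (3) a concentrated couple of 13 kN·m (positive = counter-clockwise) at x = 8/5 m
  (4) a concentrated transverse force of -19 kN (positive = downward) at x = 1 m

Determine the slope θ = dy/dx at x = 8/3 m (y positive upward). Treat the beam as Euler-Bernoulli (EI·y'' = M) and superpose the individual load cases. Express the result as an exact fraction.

Load 1 — uniform load w=17 kN/m over full span:
  θ_1 = -w(L³-6Lx²+4x³)/(24EI) = -17·(4³-6·4·(8/3)²+4·(8/3)³)/(24·10000) = 221/101250 rad
Load 2 — applied couple M₀=-3 kN·m at a=12/5 m (b=L-a=8/5):
  θ_2 = (M₀x²/(2L)-M₀(x-a)+C₁)/EI  [x>a] with C₁=M₀(3b²-L²)/(6L)=26/25 = ((-3)·(8/3)²/(2·4)-(-3)·((8/3)-(12/5))+(26/25))/10000 = -31/375000 rad
Load 3 — applied couple M₀=13 kN·m at a=8/5 m (b=L-a=12/5):
  θ_3 = (M₀x²/(2L)-M₀(x-a)+C₁)/EI  [x>a] with C₁=M₀(3b²-L²)/(6L)=52/75 = (13·(8/3)²/(2·4)-13·((8/3)-(8/5))+(52/75))/10000 = -91/562500 rad
Load 4 — point force P=-19 kN at a=1 m (b=L-a=3):
  θ_4 = -Pa(2L²-6Lx+3x²+a²)/(6LEI)  [x>a] = -(-19)·1·(2·4²-6·4·(8/3)+3·(8/3)²+1²)/(6·4·10000) = -551/720000 rad
Superposition: θ = Σ θ_i = 7601/6480000 rad ≈ 0.001173 rad

θ(8/3) = 7601/6480000 rad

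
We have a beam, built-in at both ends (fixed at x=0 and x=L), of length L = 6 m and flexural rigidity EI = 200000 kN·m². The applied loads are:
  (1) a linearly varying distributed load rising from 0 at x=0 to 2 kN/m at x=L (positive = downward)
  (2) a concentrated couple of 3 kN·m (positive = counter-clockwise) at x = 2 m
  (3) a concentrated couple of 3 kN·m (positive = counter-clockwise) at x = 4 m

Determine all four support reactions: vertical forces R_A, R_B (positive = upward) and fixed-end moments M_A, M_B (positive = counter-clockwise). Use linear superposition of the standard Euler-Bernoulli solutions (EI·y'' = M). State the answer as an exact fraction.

Load 1 — triangular load w₀=2 kN/m (0→w₀ over full span):
  R_A = 3w₀L/20 = 3·2·6/20 = 9/5 kN
  M_A = w₀L²/30 = 2·6²/30 = 12/5 kN·m
  R_B = 7w₀L/20 = 7·2·6/20 = 21/5 kN
  M_B = -w₀L²/20 = -2·6²/20 = -18/5 kN·m
Load 2 — applied couple M₀=3 kN·m at a=2 m (b=L-a=4):
  R_A = 6M₀ab/L³ = 6·3·2·4/6³ = 2/3 kN
  M_A = M₀b(2a-b)/L² = 3·4·(2·2-4)/6² = 0 kN·m
  R_B = -6M₀ab/L³ = -6·3·2·4/6³ = -2/3 kN
  M_B = M₀a(2b-a)/L² = 3·2·(2·4-2)/6² = 1 kN·m
Load 3 — applied couple M₀=3 kN·m at a=4 m (b=L-a=2):
  R_A = 6M₀ab/L³ = 6·3·4·2/6³ = 2/3 kN
  M_A = M₀b(2a-b)/L² = 3·2·(2·4-2)/6² = 1 kN·m
  R_B = -6M₀ab/L³ = -6·3·4·2/6³ = -2/3 kN
  M_B = M₀a(2b-a)/L² = 3·4·(2·2-4)/6² = 0 kN·m
Superposition: R_A = 47/15 kN, M_A = 17/5 kN·m, R_B = 43/15 kN, M_B = -13/5 kN·m

R_A = 47/15 kN, M_A = 17/5 kN·m, R_B = 43/15 kN, M_B = -13/5 kN·m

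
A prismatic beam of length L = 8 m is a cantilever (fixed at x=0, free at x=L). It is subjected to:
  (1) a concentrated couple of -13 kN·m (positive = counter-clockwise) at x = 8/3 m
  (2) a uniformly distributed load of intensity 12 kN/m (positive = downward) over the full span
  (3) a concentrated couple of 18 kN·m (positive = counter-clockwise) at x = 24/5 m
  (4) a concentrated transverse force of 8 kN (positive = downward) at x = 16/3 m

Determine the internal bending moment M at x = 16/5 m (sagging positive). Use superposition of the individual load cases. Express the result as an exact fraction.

M(16/5) = -10298/75 kN·m

Load 1 — applied couple M₀=-13 kN·m at a=8/3 m (b=L-a=16/3):
  M_1 = 0  [x>a] = 0 kN·m
Load 2 — uniform load w=12 kN/m over full span:
  M_2 = -w(L-x)²/2 = -12·(8-(16/5))²/2 = -3456/25 kN·m
Load 3 — applied couple M₀=18 kN·m at a=24/5 m (b=L-a=16/5):
  M_3 = M₀  [x≤a] = 18 = 18 kN·m
Load 4 — point force P=8 kN at a=16/3 m (b=L-a=8/3):
  M_4 = -P(a-x)  [x≤a] = -8·((16/3)-(16/5)) = -256/15 kN·m
Superposition: M = Σ M_i = -10298/75 kN·m ≈ -137.306667 kN·m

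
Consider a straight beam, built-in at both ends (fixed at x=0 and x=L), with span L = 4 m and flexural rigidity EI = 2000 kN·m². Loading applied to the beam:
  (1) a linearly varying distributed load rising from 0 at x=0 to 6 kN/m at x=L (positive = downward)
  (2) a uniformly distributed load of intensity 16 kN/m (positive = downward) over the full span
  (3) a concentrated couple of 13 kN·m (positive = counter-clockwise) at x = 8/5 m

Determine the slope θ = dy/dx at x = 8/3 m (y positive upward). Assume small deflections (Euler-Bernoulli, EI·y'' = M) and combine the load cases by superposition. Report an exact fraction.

θ(8/3) = 1529/506250 rad

Load 1 — triangular load w₀=6 kN/m (0→w₀ over full span):
  θ_1 = -w₀(2x(L-x)(L-2x)(x+2L)+x²(L-x)²)/(120LEI) = -6·(2·(8/3)·(4-(8/3))·(4-2·(8/3))·((8/3)+2·4)+(8/3)²·(4-(8/3))²)/(120·4·2000) = 28/50625 rad
Load 2 — uniform load w=16 kN/m over full span:
  θ_2 = -wx(L-x)(L-2x)/(12EI) = -16·(8/3)·(4-(8/3))·(4-2·(8/3))/(12·2000) = 32/10125 rad
Load 3 — applied couple M₀=13 kN·m at a=8/5 m (b=L-a=12/5):
  θ_3 = (R_Ax²/2 - M_Ax - M₀(x-a))/EI  [x>a] with R_A=117/25, M_A=39/25 = ((117/25)·(8/3)²/2 - (39/25)·(8/3) - 13·((8/3)-(8/5)))/2000 = -13/18750 rad
Superposition: θ = Σ θ_i = 1529/506250 rad ≈ 0.003020 rad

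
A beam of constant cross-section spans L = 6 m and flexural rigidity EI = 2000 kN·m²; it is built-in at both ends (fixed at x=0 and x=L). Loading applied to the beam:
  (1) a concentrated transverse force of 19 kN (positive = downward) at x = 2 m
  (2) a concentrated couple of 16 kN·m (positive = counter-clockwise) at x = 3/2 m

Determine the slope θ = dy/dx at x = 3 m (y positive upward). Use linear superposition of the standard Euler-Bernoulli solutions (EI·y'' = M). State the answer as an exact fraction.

θ(3) = 1/1200 rad

Load 1 — point force P=19 kN at a=2 m (b=L-a=4):
  θ_1 = Pa²(L-x)(2bL-(3b+a)(L-x))/(2L³EI)  [x>a] = 19·2²·(6-3)·(2·4·6-(3·4+2)·(6-3))/(2·6³·2000) = 19/12000 rad
Load 2 — applied couple M₀=16 kN·m at a=3/2 m (b=L-a=9/2):
  θ_2 = (R_Ax²/2 - M_Ax - M₀(x-a))/EI  [x>a] with R_A=3, M_A=-3 = (3·3²/2 - (-3)·3 - 16·(3-(3/2)))/2000 = -3/4000 rad
Superposition: θ = Σ θ_i = 1/1200 rad ≈ 0.000833 rad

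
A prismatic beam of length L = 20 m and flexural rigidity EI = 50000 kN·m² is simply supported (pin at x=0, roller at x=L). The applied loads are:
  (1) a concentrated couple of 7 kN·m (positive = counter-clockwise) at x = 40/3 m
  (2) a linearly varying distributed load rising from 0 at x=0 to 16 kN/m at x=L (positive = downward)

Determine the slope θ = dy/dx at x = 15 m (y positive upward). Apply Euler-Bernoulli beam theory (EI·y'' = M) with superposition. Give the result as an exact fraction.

θ(15) = 5287/144000 rad

Load 1 — applied couple M₀=7 kN·m at a=40/3 m (b=L-a=20/3):
  θ_1 = (M₀x²/(2L)-M₀(x-a)+C₁)/EI  [x>a] with C₁=M₀(3b²-L²)/(6L)=-140/9 = (7·15²/(2·20)-7·(15-(40/3))+(-140/9))/50000 = 7/28800 rad
Load 2 — triangular load w₀=16 kN/m (0→w₀ over full span):
  θ_2 = -w₀(7L⁴-30L²x²+15x⁴)/(360LEI) = -16·(7·20⁴-30·20²·15²+15·15⁴)/(360·20·50000) = 1313/36000 rad
Superposition: θ = Σ θ_i = 5287/144000 rad ≈ 0.036715 rad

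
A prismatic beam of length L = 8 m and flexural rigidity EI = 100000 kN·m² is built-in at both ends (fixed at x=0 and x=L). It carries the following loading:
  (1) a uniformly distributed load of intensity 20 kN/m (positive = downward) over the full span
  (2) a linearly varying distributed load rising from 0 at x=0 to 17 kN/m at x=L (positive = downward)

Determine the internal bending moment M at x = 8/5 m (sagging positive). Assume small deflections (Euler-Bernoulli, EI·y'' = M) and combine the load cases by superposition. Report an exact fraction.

M(8/5) = -1168/125 kN·m

Load 1 — uniform load w=20 kN/m over full span:
  M_1 = wLx/2 - wL²/12 - wx²/2 = 20·8·(8/5)/2 - 20·8²/12 - 20·(8/5)²/2 = -64/15 kN·m
Load 2 — triangular load w₀=17 kN/m (0→w₀ over full span):
  M_2 = 3w₀Lx/20 - w₀L²/30 - w₀x³/(6L) = 3·17·8·(8/5)/20 - 17·8²/30 - 17·(8/5)³/(6·8) = -1904/375 kN·m
Superposition: M = Σ M_i = -1168/125 kN·m ≈ -9.344000 kN·m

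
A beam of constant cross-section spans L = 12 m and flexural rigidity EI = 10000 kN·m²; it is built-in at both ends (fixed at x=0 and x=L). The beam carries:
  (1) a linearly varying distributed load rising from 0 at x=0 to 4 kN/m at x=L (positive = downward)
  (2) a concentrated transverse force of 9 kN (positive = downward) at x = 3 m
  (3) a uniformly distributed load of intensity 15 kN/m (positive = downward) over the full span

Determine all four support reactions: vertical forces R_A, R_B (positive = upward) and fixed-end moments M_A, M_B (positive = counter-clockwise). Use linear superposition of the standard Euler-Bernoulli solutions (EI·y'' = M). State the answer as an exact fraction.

R_A = 16767/160 kN, M_A = 17151/80 kN·m, R_B = 17313/160 kN, M_B = -17109/80 kN·m

Load 1 — triangular load w₀=4 kN/m (0→w₀ over full span):
  R_A = 3w₀L/20 = 3·4·12/20 = 36/5 kN
  M_A = w₀L²/30 = 4·12²/30 = 96/5 kN·m
  R_B = 7w₀L/20 = 7·4·12/20 = 84/5 kN
  M_B = -w₀L²/20 = -4·12²/20 = -144/5 kN·m
Load 2 — point force P=9 kN at a=3 m (b=L-a=9):
  R_A = Pb²(3a+b)/L³ = 9·9²·(3·3+9)/12³ = 243/32 kN
  M_A = Pab²/L² = 9·3·9²/12² = 243/16 kN·m
  R_B = Pa²(a+3b)/L³ = 9·3²·(3+3·9)/12³ = 45/32 kN
  M_B = -Pa²b/L² = -9·3²·9/12² = -81/16 kN·m
Load 3 — uniform load w=15 kN/m over full span:
  R_A = wL/2 = 15·12/2 = 90 kN
  M_A = wL²/12 = 15·12²/12 = 180 kN·m
  R_B = wL/2 = 15·12/2 = 90 kN
  M_B = -wL²/12 = -15·12²/12 = -180 kN·m
Superposition: R_A = 16767/160 kN, M_A = 17151/80 kN·m, R_B = 17313/160 kN, M_B = -17109/80 kN·m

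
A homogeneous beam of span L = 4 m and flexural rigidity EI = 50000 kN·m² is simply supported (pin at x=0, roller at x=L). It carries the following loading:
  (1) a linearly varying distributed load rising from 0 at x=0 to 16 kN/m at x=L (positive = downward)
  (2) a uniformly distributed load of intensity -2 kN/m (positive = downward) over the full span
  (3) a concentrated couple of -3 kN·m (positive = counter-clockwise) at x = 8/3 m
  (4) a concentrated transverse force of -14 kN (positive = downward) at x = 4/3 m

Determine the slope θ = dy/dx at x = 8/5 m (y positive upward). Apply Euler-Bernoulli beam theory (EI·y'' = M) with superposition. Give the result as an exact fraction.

θ(8/5) = -38219/632812500 rad

Load 1 — triangular load w₀=16 kN/m (0→w₀ over full span):
  θ_1 = -w₀(7L⁴-30L²x²+15x⁴)/(360LEI) = -16·(7·4⁴-30·4²·(8/5)²+15·(8/5)⁴)/(360·4·50000) = -2584/17578125 rad
Load 2 — uniform load w=-2 kN/m over full span:
  θ_2 = -w(L³-6Lx²+4x³)/(24EI) = -(-2)·(4³-6·4·(8/5)²+4·(8/5)³)/(24·50000) = 37/1171875 rad
Load 3 — applied couple M₀=-3 kN·m at a=8/3 m (b=L-a=4/3):
  θ_3 = (M₀x²/(2L)+C₁)/EI  [x≤a] with C₁=M₀(3b²-L²)/(6L)=4/3 = ((-3)·(8/5)²/(2·4)+(4/3))/50000 = 7/937500 rad
Load 4 — point force P=-14 kN at a=4/3 m (b=L-a=8/3):
  θ_4 = -Pa(2L²-6Lx+3x²+a²)/(6LEI)  [x>a] = -(-14)·(4/3)·(2·4²-6·4·(8/5)+3·(8/5)²+(4/3)²)/(6·4·50000) = 301/6328125 rad
Superposition: θ = Σ θ_i = -38219/632812500 rad ≈ -0.000060 rad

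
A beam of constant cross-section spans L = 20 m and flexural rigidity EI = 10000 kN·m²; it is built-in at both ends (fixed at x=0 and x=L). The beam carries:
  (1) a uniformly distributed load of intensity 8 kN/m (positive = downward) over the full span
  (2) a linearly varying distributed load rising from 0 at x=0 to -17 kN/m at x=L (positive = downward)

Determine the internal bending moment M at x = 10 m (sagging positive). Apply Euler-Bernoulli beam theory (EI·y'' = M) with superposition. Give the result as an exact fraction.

M(10) = -25/3 kN·m

Load 1 — uniform load w=8 kN/m over full span:
  M_1 = wLx/2 - wL²/12 - wx²/2 = 8·20·10/2 - 8·20²/12 - 8·10²/2 = 400/3 kN·m
Load 2 — triangular load w₀=-17 kN/m (0→w₀ over full span):
  M_2 = 3w₀Lx/20 - w₀L²/30 - w₀x³/(6L) = 3·(-17)·20·10/20 - (-17)·20²/30 - (-17)·10³/(6·20) = -425/3 kN·m
Superposition: M = Σ M_i = -25/3 kN·m ≈ -8.333333 kN·m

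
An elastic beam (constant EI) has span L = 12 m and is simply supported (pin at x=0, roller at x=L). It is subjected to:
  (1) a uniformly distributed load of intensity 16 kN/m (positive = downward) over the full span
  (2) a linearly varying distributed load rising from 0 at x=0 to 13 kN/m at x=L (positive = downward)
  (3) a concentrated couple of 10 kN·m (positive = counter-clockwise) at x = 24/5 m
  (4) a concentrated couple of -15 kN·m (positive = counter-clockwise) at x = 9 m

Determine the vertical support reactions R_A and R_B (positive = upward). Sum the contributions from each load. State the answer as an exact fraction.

Load 1 — uniform load w=16 kN/m over full span:
  R_A = wL/2 = 16·12/2 = 96 kN
  R_B = wL/2 = 16·12/2 = 96 kN
Load 2 — triangular load w₀=13 kN/m (0→w₀ over full span):
  R_A = w₀L/6 = 13·12/6 = 26 kN
  R_B = w₀L/3 = 13·12/3 = 52 kN
Load 3 — applied couple M₀=10 kN·m at a=24/5 m (b=L-a=36/5):
  R_A = M₀/L = 10/12 = 5/6 kN
  R_B = -M₀/L = -10/12 = -5/6 kN
Load 4 — applied couple M₀=-15 kN·m at a=9 m (b=L-a=3):
  R_A = M₀/L = (-15)/12 = -5/4 kN
  R_B = -M₀/L = -(-15)/12 = 5/4 kN
Superposition: R_A = 1459/12 kN, R_B = 1781/12 kN

R_A = 1459/12 kN, R_B = 1781/12 kN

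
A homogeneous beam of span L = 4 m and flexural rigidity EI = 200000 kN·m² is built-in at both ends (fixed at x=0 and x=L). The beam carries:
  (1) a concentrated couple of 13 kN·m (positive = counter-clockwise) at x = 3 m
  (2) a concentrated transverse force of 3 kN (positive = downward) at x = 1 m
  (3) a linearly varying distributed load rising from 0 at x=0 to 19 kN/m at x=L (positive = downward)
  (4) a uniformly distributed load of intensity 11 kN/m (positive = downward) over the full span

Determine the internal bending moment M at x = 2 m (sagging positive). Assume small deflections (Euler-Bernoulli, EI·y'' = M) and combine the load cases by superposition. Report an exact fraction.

M(2) = 415/24 kN·m

Load 1 — applied couple M₀=13 kN·m at a=3 m (b=L-a=1):
  M_1 = R_Ax - M_A  [x≤a] with R_A=117/32, M_A=65/16 = (117/32)·2 - (65/16) = 13/4 kN·m
Load 2 — point force P=3 kN at a=1 m (b=L-a=3):
  M_2 = Pa²(a+3b)(L-x)/L³ - Pa²b/L²  [x>a] = 3·1²·(1+3·3)·(4-2)/4³ - 3·1²·3/4² = 3/8 kN·m
Load 3 — triangular load w₀=19 kN/m (0→w₀ over full span):
  M_3 = 3w₀Lx/20 - w₀L²/30 - w₀x³/(6L) = 3·19·4·2/20 - 19·4²/30 - 19·2³/(6·4) = 19/3 kN·m
Load 4 — uniform load w=11 kN/m over full span:
  M_4 = wLx/2 - wL²/12 - wx²/2 = 11·4·2/2 - 11·4²/12 - 11·2²/2 = 22/3 kN·m
Superposition: M = Σ M_i = 415/24 kN·m ≈ 17.291667 kN·m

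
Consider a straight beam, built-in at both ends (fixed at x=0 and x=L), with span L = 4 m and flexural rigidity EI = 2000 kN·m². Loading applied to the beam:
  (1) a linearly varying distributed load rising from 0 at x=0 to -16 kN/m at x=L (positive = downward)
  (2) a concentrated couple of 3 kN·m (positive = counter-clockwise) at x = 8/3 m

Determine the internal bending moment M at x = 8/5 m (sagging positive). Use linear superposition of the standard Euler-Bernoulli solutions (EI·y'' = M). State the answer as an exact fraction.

Load 1 — triangular load w₀=-16 kN/m (0→w₀ over full span):
  M_1 = 3w₀Lx/20 - w₀L²/30 - w₀x³/(6L) = 3·(-16)·4·(8/5)/20 - (-16)·4²/30 - (-16)·(8/5)³/(6·4) = -512/125 kN·m
Load 2 — applied couple M₀=3 kN·m at a=8/3 m (b=L-a=4/3):
  M_2 = R_Ax - M_A  [x≤a] with R_A=1, M_A=1 = 1·(8/5) - 1 = 3/5 kN·m
Superposition: M = Σ M_i = -437/125 kN·m ≈ -3.496000 kN·m

M(8/5) = -437/125 kN·m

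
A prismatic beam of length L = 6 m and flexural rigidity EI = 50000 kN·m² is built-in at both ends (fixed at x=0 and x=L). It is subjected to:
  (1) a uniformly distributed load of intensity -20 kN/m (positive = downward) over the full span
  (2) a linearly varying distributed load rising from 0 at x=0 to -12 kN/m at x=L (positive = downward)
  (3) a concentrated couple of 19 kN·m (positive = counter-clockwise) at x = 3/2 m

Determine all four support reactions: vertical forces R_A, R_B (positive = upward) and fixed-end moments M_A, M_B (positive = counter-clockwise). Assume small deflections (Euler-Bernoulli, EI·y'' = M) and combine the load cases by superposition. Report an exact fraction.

Load 1 — uniform load w=-20 kN/m over full span:
  R_A = wL/2 = (-20)·6/2 = -60 kN
  M_A = wL²/12 = (-20)·6²/12 = -60 kN·m
  R_B = wL/2 = (-20)·6/2 = -60 kN
  M_B = -wL²/12 = -(-20)·6²/12 = 60 kN·m
Load 2 — triangular load w₀=-12 kN/m (0→w₀ over full span):
  R_A = 3w₀L/20 = 3·(-12)·6/20 = -54/5 kN
  M_A = w₀L²/30 = (-12)·6²/30 = -72/5 kN·m
  R_B = 7w₀L/20 = 7·(-12)·6/20 = -126/5 kN
  M_B = -w₀L²/20 = -(-12)·6²/20 = 108/5 kN·m
Load 3 — applied couple M₀=19 kN·m at a=3/2 m (b=L-a=9/2):
  R_A = 6M₀ab/L³ = 6·19·(3/2)·(9/2)/6³ = 57/16 kN
  M_A = M₀b(2a-b)/L² = 19·(9/2)·(2·(3/2)-(9/2))/6² = -57/16 kN·m
  R_B = -6M₀ab/L³ = -6·19·(3/2)·(9/2)/6³ = -57/16 kN
  M_B = M₀a(2b-a)/L² = 19·(3/2)·(2·(9/2)-(3/2))/6² = 95/16 kN·m
Superposition: R_A = -5379/80 kN, M_A = -6237/80 kN·m, R_B = -7101/80 kN, M_B = 7003/80 kN·m

R_A = -5379/80 kN, M_A = -6237/80 kN·m, R_B = -7101/80 kN, M_B = 7003/80 kN·m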